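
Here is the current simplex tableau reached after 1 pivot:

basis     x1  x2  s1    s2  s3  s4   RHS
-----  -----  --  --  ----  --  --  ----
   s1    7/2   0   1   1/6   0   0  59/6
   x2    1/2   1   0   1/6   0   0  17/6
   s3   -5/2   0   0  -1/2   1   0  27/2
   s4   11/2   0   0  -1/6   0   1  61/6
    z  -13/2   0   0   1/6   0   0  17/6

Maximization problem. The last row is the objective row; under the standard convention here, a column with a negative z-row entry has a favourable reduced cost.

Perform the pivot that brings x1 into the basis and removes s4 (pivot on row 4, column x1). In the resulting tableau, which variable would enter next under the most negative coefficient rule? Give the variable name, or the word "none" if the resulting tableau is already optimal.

Pivot element 11/2. New z-row = old z-row − (-13/2)·(row 4/(11/2)).
Updated z-row coefficients: x1: 0, x2: 0, s1: 0, s2: -1/33, s3: 0, s4: 13/11.
The most negative is -1/33 in column s2, so s2 would enter next.

s2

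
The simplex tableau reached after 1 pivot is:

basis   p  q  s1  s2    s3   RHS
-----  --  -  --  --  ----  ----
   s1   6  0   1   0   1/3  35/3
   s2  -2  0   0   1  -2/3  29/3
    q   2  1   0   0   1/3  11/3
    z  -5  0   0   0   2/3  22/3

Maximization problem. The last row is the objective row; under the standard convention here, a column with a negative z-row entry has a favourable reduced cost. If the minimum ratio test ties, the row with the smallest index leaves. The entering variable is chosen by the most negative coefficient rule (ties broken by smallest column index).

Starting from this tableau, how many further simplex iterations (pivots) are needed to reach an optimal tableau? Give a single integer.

pivot: p in, q out → z = 33/2
No improving column remains; optimal.

1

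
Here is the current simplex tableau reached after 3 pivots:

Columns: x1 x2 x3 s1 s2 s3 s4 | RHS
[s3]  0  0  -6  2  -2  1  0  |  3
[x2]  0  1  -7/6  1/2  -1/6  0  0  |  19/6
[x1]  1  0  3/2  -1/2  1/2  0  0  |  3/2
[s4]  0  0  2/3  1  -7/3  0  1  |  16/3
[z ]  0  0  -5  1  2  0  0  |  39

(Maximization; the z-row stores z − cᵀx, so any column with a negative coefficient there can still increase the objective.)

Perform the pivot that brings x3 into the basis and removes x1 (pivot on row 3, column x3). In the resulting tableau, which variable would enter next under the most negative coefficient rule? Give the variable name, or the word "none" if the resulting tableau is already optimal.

s1

Pivot element 3/2. New z-row = old z-row − (-5)·(row 3/(3/2)).
Updated z-row coefficients: x1: 10/3, x2: 0, x3: 0, s1: -2/3, s2: 11/3, s3: 0, s4: 0.
The most negative is -2/3 in column s1, so s1 would enter next.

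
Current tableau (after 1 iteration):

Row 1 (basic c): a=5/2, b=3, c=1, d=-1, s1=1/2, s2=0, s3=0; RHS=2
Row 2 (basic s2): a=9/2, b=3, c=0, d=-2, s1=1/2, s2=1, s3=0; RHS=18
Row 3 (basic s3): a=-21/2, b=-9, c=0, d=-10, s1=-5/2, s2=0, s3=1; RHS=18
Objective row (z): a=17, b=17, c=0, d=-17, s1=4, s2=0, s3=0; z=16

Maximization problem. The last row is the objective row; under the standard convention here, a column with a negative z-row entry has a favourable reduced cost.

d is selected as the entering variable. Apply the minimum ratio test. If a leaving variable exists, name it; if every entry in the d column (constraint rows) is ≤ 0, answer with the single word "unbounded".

unbounded

d-column entries: row 1: -1, row 2: -2, row 3: -10. All ≤ 0, so d can increase without bound; the LP is unbounded in this direction.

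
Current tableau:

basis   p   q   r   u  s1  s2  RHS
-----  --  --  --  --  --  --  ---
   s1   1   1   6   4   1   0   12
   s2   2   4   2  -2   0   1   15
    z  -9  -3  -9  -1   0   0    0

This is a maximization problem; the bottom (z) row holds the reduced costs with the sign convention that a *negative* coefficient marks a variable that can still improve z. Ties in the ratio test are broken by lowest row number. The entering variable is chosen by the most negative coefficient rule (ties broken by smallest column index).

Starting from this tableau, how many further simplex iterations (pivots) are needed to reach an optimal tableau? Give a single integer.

pivot: p in, s2 out → z = 135/2
pivot: u in, s1 out → z = 153/2
No improving column remains; optimal.

2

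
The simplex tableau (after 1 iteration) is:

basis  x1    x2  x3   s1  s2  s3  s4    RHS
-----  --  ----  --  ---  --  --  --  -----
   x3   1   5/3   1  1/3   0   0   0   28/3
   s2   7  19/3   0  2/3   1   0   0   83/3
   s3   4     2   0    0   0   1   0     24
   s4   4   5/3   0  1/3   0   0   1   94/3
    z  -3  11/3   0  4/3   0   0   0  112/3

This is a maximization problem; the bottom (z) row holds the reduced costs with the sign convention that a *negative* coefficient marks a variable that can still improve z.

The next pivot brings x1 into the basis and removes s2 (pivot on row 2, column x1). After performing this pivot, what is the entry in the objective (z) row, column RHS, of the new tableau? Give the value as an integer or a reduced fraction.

1033/21

Pivot element is row 2, column x1: 7.
Normalize row 2: new (row 2, RHS) = (83/3)/7 = 83/21.
z-row ← z-row − (-3)·(new row 2): 112/3 − (-3)·(83/21) = 1033/21.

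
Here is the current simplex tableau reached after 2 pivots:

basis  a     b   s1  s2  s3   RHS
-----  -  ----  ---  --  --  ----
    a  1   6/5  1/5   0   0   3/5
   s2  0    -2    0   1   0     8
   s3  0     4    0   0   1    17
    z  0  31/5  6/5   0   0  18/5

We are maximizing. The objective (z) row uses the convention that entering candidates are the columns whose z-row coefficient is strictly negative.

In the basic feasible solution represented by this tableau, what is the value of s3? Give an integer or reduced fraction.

s3 is basic (row 3); its value is the RHS of that row: 17.

17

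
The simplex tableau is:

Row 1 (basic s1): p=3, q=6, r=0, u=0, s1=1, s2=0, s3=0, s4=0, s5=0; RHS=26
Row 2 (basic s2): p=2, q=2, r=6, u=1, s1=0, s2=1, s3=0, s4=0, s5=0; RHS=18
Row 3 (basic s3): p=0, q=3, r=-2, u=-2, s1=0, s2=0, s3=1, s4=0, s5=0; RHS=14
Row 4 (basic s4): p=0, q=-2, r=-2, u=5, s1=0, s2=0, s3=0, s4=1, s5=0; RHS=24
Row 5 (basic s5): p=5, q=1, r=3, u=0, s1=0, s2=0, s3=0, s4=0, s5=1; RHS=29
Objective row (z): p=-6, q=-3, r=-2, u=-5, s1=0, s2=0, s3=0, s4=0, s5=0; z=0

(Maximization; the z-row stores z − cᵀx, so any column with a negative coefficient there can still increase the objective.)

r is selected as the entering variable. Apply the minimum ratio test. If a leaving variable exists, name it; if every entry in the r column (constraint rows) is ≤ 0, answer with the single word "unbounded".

Ratios: row 1 (s1): entry 0 ≤ 0, skip; row 2 (s2): 18/6 = 3; row 3 (s3): entry -2 ≤ 0, skip; row 4 (s4): entry -2 ≤ 0, skip; row 5 (s5): 29/3 = 29/3.
Minimum ratio is in the s2 row, so s2 leaves.

s2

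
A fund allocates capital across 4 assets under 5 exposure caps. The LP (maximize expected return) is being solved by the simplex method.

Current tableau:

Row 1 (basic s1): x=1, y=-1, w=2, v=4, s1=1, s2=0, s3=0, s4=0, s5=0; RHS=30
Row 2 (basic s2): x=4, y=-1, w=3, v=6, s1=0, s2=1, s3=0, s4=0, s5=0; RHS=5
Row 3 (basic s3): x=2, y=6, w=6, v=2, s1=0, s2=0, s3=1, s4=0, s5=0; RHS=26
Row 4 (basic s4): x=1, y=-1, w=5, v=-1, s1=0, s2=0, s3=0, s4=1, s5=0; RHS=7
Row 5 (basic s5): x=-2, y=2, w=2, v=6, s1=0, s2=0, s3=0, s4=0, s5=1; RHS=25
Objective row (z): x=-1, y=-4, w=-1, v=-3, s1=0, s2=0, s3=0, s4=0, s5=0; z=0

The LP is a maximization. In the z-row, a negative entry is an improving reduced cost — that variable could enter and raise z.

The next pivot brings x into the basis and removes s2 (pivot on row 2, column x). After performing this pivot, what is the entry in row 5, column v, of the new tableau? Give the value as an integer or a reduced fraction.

Pivot element is row 2, column x: 4.
Normalize row 2: new (row 2, v) = 6/4 = 3/2.
row 5 ← row 5 − (-2)·(new row 2): 6 − (-2)·(3/2) = 9.

9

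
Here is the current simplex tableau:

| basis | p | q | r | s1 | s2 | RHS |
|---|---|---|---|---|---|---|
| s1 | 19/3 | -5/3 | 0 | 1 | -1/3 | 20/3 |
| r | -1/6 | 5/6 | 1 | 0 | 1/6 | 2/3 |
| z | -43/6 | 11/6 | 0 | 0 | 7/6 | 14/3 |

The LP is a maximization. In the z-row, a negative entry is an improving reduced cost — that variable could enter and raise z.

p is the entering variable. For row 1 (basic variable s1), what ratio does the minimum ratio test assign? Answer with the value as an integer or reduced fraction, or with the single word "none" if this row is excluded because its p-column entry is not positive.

Ratio = RHS / (p entry) = (20/3) / (19/3) = 20/19.

20/19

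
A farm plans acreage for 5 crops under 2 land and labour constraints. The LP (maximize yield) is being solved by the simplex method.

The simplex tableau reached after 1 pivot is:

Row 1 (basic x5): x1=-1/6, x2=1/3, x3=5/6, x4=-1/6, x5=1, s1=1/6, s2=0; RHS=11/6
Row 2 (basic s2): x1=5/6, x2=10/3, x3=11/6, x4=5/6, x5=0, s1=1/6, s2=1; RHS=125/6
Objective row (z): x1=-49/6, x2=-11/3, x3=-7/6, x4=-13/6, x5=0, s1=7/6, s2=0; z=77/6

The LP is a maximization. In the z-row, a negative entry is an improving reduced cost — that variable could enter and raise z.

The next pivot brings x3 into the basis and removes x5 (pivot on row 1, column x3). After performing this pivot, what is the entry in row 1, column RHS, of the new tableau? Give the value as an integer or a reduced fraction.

Pivot element is row 1, column x3: 5/6.
Normalize row 1: new (row 1, RHS) = (11/6)/(5/6) = 11/5.
Row 1 is the pivot row, so the entry is 11/5.

11/5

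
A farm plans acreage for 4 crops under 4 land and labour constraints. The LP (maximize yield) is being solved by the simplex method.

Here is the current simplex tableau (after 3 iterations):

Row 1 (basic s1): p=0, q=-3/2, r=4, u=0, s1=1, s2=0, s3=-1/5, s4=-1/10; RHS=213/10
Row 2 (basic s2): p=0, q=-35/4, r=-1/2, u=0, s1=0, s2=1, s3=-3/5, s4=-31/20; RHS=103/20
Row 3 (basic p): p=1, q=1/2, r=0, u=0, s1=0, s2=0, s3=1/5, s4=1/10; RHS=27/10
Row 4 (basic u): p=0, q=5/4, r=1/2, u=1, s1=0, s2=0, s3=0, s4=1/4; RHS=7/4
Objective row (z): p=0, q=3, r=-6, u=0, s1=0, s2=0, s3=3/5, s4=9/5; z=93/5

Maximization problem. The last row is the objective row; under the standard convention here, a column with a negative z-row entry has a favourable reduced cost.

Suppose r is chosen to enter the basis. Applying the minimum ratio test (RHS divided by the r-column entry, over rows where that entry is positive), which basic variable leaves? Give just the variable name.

u

Ratios: row 1 (s1): (213/10)/4 = 213/40; row 2 (s2): entry -1/2 ≤ 0, skip; row 3 (p): entry 0 ≤ 0, skip; row 4 (u): (7/4)/(1/2) = 7/2.
Minimum ratio 7/2 is in the u row, so u leaves.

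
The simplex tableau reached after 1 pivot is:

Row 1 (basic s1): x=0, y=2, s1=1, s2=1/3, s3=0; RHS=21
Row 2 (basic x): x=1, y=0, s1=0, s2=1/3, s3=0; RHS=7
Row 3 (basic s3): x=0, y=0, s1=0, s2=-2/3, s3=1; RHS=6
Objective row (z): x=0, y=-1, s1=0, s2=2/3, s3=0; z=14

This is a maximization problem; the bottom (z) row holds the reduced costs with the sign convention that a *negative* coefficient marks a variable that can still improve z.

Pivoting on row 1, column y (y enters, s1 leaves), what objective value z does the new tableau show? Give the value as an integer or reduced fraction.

49/2

Minimum ratio for y: 21/2 = 21/2.
z changes by −(z-row coeff of y)·ratio = −(-1)·(21/2) = 21/2.
New z = 14 + (21/2) = 49/2.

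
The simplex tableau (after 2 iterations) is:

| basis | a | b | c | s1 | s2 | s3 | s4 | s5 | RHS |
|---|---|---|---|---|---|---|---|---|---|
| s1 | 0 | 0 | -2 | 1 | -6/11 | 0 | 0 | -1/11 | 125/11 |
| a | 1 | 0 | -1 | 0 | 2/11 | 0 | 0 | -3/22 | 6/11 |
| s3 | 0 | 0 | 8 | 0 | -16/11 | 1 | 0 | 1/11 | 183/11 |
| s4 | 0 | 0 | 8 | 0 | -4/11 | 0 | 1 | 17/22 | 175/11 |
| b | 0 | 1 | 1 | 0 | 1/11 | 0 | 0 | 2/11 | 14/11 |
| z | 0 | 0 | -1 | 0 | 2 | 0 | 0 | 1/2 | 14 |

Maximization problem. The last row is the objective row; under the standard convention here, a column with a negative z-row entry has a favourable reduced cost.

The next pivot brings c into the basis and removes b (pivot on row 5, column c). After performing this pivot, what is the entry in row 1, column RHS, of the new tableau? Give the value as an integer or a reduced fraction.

153/11

Pivot element is row 5, column c: 1.
Normalize row 5: new (row 5, RHS) = (14/11)/1 = 14/11.
row 1 ← row 1 − (-2)·(new row 5): 125/11 − (-2)·(14/11) = 153/11.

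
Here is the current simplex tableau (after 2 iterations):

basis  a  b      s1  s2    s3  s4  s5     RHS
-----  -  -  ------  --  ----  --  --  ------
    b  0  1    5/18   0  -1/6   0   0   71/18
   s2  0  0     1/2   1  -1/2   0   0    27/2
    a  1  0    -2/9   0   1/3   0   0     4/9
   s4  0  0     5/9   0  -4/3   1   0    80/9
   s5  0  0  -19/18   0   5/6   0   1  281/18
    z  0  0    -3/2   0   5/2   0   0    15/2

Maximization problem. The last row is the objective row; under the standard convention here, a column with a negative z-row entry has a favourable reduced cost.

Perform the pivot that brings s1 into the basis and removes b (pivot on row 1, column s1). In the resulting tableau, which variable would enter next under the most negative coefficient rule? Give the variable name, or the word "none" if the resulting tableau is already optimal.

none

Pivot element 5/18. New z-row = old z-row − (-3/2)·(row 1/(5/18)).
Updated z-row coefficients: a: 0, b: 27/5, s1: 0, s2: 0, s3: 8/5, s4: 0, s5: 0.
No coefficient is strictly negative; the tableau after this pivot is optimal.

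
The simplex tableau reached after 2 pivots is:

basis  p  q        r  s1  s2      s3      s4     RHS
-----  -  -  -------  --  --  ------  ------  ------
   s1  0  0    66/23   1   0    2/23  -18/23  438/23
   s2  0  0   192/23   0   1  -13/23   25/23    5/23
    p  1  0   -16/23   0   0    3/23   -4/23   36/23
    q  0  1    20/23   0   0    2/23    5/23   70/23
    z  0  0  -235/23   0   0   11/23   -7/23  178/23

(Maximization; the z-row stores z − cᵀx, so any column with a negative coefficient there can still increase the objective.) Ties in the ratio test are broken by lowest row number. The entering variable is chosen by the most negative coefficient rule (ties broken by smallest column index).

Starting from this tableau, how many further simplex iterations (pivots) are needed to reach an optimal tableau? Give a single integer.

pivot: r in, s2 out → z = 1537/192
pivot: s3 in, p out → z = 193/16
No improving column remains; optimal.

2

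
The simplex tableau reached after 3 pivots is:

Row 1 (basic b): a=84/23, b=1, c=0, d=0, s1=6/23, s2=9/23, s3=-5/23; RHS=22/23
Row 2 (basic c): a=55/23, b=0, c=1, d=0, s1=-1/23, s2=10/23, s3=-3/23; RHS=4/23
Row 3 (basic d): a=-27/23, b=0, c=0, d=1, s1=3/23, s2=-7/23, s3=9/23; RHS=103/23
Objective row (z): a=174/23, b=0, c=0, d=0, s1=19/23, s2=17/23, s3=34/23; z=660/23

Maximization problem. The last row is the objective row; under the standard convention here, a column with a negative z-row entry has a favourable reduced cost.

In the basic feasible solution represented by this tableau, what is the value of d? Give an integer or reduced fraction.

d is basic (row 3); its value is the RHS of that row: 103/23.

103/23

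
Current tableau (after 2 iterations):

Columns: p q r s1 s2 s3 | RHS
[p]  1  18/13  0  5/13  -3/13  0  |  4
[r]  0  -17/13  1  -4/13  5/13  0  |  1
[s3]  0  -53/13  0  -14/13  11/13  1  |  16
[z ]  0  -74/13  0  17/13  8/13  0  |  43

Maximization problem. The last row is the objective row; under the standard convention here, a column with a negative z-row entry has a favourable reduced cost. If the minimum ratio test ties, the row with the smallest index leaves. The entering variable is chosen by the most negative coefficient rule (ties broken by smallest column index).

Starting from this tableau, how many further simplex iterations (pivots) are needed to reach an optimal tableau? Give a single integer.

2

pivot: q in, p out → z = 535/9
pivot: s2 in, r out → z = 69
No improving column remains; optimal.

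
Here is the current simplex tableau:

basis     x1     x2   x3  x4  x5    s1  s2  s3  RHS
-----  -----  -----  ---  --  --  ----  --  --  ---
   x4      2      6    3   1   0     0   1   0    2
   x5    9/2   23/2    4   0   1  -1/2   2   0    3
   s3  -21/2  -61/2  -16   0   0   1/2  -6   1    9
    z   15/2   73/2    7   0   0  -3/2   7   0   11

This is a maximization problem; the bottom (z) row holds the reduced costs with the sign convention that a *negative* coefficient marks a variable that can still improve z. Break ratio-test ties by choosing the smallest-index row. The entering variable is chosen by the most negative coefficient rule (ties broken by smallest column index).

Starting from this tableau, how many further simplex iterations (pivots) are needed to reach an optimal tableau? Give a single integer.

pivot: s1 in, s3 out → z = 38
pivot: x2 in, x4 out → z = 169/3
pivot: x3 in, x2 out → z = 196/3
No improving column remains; optimal.

3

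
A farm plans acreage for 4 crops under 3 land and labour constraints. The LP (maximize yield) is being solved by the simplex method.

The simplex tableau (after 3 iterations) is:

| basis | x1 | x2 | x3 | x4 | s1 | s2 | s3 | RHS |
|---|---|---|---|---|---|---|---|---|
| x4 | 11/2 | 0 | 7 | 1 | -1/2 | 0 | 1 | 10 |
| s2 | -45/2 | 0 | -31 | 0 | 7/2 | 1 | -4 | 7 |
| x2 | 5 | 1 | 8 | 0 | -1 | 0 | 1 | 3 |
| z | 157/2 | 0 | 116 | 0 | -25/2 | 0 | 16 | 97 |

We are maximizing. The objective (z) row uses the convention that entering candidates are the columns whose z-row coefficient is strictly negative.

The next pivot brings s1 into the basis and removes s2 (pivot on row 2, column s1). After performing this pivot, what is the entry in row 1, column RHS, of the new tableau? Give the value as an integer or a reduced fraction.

Pivot element is row 2, column s1: 7/2.
Normalize row 2: new (row 2, RHS) = 7/(7/2) = 2.
row 1 ← row 1 − (-1/2)·(new row 2): 10 − (-1/2)·2 = 11.

11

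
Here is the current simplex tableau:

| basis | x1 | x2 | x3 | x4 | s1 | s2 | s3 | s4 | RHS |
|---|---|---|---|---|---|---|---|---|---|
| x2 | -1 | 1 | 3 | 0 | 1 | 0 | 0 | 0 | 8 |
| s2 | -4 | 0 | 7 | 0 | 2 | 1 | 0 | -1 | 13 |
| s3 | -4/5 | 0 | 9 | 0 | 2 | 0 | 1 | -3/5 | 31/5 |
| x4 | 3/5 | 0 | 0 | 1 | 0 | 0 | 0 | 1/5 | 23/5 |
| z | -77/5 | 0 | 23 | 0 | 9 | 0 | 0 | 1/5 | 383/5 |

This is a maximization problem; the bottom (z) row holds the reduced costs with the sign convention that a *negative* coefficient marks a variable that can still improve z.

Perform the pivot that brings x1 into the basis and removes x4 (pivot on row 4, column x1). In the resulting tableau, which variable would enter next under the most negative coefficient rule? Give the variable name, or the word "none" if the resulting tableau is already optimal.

Pivot element 3/5. New z-row = old z-row − (-77/5)·(row 4/(3/5)).
Updated z-row coefficients: x1: 0, x2: 0, x3: 23, x4: 77/3, s1: 9, s2: 0, s3: 0, s4: 16/3.
No coefficient is strictly negative; the tableau after this pivot is optimal.

none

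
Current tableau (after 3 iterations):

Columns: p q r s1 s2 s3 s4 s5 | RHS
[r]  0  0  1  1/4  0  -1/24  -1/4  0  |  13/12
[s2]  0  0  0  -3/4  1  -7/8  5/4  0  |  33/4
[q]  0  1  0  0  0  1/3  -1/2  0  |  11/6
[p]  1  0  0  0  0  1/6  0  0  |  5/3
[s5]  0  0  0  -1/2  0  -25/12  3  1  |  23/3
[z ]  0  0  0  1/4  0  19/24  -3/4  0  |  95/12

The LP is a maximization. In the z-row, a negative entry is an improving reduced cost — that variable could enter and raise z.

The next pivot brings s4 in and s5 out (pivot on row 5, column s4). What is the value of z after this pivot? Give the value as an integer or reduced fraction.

Minimum ratio for s4: (23/3)/3 = 23/9.
z changes by −(z-row coeff of s4)·ratio = −(-3/4)·(23/9) = 23/12.
New z = 95/12 + (23/12) = 59/6.

59/6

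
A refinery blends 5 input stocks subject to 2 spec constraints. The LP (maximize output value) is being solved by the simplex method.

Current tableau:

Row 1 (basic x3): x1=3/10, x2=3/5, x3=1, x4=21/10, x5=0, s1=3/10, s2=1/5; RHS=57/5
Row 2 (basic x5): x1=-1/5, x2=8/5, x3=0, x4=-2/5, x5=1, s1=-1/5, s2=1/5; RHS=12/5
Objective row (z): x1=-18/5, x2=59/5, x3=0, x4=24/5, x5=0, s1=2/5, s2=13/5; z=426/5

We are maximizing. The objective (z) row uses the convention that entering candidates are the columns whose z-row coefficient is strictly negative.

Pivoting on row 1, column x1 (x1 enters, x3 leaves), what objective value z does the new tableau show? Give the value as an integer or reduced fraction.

Minimum ratio for x1: (57/5)/(3/10) = 38.
z changes by −(z-row coeff of x1)·ratio = −(-18/5)·38 = 684/5.
New z = 426/5 + (684/5) = 222.

222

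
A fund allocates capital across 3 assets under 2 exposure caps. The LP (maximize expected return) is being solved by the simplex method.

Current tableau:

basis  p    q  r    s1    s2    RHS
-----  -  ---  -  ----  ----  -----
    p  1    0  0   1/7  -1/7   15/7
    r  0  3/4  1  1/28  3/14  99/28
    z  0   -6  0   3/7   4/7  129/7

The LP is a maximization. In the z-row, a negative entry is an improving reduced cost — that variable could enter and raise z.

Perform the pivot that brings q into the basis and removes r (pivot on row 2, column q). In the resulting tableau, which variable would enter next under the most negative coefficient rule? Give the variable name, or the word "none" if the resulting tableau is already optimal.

Pivot element 3/4. New z-row = old z-row − (-6)·(row 2/(3/4)).
Updated z-row coefficients: p: 0, q: 0, r: 8, s1: 5/7, s2: 16/7.
No coefficient is strictly negative; the tableau after this pivot is optimal.

none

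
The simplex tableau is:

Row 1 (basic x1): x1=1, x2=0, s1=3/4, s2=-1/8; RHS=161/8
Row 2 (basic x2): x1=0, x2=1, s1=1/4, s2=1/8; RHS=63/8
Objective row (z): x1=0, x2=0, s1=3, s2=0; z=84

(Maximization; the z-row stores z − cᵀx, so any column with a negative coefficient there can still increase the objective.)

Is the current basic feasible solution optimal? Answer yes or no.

No objective-row coefficient is strictly negative, so no entering variable exists; the tableau is optimal.

yes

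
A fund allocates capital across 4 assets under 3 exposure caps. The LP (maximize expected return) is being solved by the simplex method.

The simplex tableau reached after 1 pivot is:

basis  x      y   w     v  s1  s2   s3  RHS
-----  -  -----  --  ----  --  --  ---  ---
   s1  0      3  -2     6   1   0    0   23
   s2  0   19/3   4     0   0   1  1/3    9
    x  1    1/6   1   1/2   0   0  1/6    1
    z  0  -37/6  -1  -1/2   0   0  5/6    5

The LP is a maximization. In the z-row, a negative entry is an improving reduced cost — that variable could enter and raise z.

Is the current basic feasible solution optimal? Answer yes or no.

no

Column y has objective-row coefficient -37/6, which is negative; an improving pivot exists, so not yet optimal.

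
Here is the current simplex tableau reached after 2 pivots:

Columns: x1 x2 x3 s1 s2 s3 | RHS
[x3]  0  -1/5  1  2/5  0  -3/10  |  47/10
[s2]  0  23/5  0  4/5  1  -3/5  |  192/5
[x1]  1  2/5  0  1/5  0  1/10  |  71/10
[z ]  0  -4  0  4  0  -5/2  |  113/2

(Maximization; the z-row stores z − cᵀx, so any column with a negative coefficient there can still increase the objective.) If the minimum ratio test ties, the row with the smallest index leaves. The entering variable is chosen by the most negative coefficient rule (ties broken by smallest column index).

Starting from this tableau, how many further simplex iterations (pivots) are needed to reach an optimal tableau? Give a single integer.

pivot: x2 in, s2 out → z = 4135/46
pivot: s3 in, x1 out → z = 1152/7
pivot: s2 in, x2 out → z = 234
No improving column remains; optimal.

3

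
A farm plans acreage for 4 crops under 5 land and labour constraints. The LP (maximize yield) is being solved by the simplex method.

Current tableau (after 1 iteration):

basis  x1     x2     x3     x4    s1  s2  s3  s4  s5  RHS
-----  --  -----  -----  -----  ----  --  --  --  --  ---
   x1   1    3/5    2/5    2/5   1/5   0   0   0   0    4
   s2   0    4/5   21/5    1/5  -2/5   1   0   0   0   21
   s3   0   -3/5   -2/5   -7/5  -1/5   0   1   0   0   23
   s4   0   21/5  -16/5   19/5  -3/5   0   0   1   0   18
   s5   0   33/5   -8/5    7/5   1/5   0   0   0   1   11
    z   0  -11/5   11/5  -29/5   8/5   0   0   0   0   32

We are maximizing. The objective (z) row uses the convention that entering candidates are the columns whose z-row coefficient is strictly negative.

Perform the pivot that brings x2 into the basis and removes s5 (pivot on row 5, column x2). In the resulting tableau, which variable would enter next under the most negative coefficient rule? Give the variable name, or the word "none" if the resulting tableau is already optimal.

Pivot element 33/5. New z-row = old z-row − (-11/5)·(row 5/(33/5)).
Updated z-row coefficients: x1: 0, x2: 0, x3: 5/3, x4: -16/3, s1: 5/3, s2: 0, s3: 0, s4: 0, s5: 1/3.
The most negative is -16/3 in column x4, so x4 would enter next.

x4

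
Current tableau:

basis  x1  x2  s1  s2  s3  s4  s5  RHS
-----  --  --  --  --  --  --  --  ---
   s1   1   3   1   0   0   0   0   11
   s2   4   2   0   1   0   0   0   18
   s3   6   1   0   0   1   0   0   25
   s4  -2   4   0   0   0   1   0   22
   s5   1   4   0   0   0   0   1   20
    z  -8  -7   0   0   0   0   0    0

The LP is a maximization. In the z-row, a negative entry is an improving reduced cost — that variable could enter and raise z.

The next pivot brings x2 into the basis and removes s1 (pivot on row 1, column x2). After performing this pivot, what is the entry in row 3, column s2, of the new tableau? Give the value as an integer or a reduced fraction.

0

Pivot element is row 1, column x2: 3.
Normalize row 1: new (row 1, s2) = 0/3 = 0.
row 3 ← row 3 − 1·(new row 1): 0 − 1·0 = 0.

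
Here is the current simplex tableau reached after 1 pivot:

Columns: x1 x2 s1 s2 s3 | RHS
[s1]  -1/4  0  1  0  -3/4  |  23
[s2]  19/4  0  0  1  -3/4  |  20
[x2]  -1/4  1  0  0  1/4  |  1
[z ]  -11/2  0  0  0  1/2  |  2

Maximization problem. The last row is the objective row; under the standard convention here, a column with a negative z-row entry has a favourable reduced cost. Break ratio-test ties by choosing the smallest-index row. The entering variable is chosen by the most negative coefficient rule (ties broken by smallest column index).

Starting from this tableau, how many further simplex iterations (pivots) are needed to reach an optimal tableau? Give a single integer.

pivot: x1 in, s2 out → z = 478/19
pivot: s3 in, x2 out → z = 115/4
No improving column remains; optimal.

2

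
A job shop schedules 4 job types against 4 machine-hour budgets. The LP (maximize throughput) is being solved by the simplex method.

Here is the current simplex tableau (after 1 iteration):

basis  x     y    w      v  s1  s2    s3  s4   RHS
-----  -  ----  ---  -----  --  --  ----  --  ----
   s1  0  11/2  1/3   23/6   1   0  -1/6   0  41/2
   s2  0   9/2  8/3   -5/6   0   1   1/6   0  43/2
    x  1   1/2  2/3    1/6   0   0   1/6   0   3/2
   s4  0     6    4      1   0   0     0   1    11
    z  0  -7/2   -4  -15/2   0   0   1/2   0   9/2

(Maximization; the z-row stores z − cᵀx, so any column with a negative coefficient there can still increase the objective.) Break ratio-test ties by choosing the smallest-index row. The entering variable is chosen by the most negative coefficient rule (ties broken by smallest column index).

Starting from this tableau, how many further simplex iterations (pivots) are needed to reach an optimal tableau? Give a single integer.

pivot: v in, s1 out → z = 1026/23
pivot: w in, x out → z = 716/15
No improving column remains; optimal.

2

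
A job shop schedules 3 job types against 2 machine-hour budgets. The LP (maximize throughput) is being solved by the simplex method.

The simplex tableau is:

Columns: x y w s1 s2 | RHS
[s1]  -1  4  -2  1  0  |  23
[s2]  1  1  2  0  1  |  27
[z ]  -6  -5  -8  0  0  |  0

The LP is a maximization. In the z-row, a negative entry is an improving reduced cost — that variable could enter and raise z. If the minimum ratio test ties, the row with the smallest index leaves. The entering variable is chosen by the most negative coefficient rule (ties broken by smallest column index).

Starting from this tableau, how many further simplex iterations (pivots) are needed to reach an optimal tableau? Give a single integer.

2

pivot: w in, s2 out → z = 108
pivot: x in, w out → z = 162
No improving column remains; optimal.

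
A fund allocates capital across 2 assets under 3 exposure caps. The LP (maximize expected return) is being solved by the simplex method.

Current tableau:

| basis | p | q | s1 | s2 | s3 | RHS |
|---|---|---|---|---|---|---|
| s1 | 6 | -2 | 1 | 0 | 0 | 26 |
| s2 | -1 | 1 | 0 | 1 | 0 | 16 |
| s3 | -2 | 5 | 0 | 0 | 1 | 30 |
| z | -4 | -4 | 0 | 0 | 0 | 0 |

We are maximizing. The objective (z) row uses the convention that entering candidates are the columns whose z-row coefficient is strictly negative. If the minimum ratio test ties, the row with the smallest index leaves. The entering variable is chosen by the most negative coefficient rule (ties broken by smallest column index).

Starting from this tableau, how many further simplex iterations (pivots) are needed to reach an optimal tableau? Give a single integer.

pivot: p in, s1 out → z = 52/3
pivot: q in, s3 out → z = 844/13
No improving column remains; optimal.

2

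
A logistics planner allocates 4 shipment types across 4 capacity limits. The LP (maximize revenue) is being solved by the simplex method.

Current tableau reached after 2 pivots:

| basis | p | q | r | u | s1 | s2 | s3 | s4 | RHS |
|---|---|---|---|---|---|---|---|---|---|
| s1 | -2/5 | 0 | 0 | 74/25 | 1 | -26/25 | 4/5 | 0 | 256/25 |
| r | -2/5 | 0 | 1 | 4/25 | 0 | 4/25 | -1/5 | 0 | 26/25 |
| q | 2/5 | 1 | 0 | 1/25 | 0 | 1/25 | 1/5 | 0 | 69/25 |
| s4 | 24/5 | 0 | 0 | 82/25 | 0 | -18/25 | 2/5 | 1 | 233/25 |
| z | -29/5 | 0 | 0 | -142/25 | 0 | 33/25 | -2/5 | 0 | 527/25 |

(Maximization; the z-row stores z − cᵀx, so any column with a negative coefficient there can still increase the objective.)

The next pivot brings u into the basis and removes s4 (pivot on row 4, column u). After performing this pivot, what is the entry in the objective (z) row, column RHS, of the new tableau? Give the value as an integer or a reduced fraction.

1526/41

Pivot element is row 4, column u: 82/25.
Normalize row 4: new (row 4, RHS) = (233/25)/(82/25) = 233/82.
z-row ← z-row − (-142/25)·(new row 4): 527/25 − (-142/25)·(233/82) = 1526/41.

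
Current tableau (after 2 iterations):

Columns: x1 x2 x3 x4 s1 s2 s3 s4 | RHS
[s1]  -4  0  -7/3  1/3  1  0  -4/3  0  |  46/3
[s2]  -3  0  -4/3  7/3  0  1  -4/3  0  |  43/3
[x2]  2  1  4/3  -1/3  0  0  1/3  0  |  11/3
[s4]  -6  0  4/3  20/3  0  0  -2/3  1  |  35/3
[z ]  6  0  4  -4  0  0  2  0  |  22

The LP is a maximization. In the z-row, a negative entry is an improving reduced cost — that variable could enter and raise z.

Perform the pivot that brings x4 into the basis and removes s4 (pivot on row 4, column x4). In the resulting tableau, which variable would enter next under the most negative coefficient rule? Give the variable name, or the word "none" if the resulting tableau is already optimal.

none

Pivot element 20/3. New z-row = old z-row − (-4)·(row 4/(20/3)).
Updated z-row coefficients: x1: 12/5, x2: 0, x3: 24/5, x4: 0, s1: 0, s2: 0, s3: 8/5, s4: 3/5.
No coefficient is strictly negative; the tableau after this pivot is optimal.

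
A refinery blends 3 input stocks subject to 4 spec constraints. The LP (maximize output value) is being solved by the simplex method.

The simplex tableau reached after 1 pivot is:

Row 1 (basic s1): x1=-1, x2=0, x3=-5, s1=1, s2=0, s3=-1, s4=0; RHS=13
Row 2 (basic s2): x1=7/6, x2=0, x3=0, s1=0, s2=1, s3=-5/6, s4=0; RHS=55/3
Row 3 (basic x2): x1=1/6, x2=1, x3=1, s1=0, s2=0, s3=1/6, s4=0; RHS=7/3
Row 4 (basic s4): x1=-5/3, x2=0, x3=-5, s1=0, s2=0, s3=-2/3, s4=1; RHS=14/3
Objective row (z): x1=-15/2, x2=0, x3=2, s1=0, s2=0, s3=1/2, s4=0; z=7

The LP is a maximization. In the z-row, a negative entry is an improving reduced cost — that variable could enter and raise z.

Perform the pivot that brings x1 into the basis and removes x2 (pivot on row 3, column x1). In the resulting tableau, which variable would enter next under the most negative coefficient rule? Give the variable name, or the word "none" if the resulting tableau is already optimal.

Pivot element 1/6. New z-row = old z-row − (-15/2)·(row 3/(1/6)).
Updated z-row coefficients: x1: 0, x2: 45, x3: 47, s1: 0, s2: 0, s3: 8, s4: 0.
No coefficient is strictly negative; the tableau after this pivot is optimal.

none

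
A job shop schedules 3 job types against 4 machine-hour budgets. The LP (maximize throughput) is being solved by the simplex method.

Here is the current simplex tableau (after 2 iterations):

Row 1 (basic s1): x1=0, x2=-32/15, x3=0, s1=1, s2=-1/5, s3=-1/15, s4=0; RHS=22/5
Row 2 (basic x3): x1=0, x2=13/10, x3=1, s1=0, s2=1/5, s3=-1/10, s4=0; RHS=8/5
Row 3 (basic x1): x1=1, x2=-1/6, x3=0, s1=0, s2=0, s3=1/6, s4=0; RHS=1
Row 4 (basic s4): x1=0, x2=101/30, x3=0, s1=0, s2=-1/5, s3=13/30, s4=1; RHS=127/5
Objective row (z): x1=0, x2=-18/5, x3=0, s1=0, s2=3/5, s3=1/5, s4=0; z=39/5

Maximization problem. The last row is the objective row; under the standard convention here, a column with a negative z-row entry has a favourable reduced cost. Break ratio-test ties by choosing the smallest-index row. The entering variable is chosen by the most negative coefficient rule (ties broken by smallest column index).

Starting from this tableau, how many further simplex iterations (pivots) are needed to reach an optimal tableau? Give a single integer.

2

pivot: x2 in, x3 out → z = 159/13
pivot: s3 in, x1 out → z = 77/6
No improving column remains; optimal.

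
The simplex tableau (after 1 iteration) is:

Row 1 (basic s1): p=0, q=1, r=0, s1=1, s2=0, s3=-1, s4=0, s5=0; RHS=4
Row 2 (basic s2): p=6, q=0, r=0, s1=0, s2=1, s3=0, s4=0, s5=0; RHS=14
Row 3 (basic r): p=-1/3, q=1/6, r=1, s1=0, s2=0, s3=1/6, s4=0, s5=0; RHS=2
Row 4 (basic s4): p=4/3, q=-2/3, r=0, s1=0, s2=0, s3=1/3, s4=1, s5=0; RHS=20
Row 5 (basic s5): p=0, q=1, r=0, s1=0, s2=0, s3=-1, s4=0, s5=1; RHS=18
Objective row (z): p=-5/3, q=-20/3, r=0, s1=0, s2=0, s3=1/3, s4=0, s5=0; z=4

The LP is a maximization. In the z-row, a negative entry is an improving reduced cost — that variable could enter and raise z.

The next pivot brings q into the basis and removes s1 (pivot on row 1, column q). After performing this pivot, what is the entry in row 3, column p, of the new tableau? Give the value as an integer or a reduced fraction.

-1/3

Pivot element is row 1, column q: 1.
Normalize row 1: new (row 1, p) = 0/1 = 0.
row 3 ← row 3 − (1/6)·(new row 1): -1/3 − (1/6)·0 = -1/3.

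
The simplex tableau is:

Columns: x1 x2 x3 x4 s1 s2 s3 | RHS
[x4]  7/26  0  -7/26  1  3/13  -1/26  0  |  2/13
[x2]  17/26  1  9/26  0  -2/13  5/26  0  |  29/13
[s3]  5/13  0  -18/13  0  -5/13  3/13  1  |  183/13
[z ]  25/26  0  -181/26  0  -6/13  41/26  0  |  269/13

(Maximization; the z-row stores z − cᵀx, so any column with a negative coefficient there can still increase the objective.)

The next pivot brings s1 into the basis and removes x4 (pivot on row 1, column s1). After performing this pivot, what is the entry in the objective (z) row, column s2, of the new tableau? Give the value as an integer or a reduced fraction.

3/2

Pivot element is row 1, column s1: 3/13.
Normalize row 1: new (row 1, s2) = (-1/26)/(3/13) = -1/6.
z-row ← z-row − (-6/13)·(new row 1): 41/26 − (-6/13)·(-1/6) = 3/2.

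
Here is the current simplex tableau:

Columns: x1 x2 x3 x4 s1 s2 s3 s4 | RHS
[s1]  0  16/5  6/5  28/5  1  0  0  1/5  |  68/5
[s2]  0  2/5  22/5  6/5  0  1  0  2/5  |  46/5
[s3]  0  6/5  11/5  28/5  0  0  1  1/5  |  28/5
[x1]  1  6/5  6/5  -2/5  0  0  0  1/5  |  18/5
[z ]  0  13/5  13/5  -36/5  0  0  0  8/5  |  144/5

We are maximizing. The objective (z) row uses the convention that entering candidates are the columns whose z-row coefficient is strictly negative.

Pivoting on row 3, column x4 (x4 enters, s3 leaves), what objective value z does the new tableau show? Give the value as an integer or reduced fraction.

36

Minimum ratio for x4: (28/5)/(28/5) = 1.
z changes by −(z-row coeff of x4)·ratio = −(-36/5)·1 = 36/5.
New z = 144/5 + (36/5) = 36.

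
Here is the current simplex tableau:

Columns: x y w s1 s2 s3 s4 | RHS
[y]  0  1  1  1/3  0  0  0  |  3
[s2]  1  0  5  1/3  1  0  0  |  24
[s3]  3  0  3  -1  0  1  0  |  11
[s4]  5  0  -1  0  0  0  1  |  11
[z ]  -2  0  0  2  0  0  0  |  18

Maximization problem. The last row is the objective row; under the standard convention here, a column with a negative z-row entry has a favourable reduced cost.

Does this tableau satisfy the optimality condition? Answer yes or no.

no

Column x has objective-row coefficient -2, which is negative; an improving pivot exists, so not yet optimal.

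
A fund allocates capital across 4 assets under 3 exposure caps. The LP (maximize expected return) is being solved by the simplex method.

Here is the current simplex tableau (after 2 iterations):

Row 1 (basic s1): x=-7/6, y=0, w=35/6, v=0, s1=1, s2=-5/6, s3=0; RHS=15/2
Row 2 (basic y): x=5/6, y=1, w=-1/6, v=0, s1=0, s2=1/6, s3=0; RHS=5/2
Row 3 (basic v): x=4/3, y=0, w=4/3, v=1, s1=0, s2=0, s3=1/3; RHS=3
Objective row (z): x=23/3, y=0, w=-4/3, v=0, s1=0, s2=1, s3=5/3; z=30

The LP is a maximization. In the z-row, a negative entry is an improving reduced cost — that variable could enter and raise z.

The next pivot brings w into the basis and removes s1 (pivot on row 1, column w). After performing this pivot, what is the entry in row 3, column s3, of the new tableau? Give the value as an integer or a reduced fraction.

Pivot element is row 1, column w: 35/6.
Normalize row 1: new (row 1, s3) = 0/(35/6) = 0.
row 3 ← row 3 − (4/3)·(new row 1): 1/3 − (4/3)·0 = 1/3.

1/3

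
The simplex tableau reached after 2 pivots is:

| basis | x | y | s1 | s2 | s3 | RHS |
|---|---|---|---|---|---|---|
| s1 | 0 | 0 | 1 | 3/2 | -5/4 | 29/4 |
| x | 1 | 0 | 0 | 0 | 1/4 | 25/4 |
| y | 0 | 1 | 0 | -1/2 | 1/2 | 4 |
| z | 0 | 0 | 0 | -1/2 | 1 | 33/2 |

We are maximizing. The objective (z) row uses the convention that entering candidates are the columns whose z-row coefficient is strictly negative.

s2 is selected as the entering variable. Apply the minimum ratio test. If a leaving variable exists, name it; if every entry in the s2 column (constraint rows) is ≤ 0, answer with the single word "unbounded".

Ratios: row 1 (s1): (29/4)/(3/2) = 29/6; row 2 (x): entry 0 ≤ 0, skip; row 3 (y): entry -1/2 ≤ 0, skip.
Minimum ratio is in the s1 row, so s1 leaves.

s1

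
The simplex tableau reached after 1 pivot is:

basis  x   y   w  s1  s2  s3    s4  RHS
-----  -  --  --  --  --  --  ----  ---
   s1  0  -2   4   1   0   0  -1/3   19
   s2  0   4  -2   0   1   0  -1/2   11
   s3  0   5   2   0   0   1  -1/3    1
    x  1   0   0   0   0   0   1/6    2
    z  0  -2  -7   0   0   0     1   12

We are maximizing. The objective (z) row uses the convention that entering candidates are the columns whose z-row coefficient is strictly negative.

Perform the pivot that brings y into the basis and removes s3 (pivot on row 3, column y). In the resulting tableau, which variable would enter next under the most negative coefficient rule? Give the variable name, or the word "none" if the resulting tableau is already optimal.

w

Pivot element 5. New z-row = old z-row − (-2)·(row 3/5).
Updated z-row coefficients: x: 0, y: 0, w: -31/5, s1: 0, s2: 0, s3: 2/5, s4: 13/15.
The most negative is -31/5 in column w, so w would enter next.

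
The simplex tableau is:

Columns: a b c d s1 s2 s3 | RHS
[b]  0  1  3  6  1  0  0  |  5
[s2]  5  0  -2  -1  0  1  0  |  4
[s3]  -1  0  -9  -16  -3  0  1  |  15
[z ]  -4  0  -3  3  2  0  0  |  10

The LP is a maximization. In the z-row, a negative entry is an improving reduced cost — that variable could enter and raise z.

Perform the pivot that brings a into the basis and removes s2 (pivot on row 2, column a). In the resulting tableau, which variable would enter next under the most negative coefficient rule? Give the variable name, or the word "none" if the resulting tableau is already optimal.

Pivot element 5. New z-row = old z-row − (-4)·(row 2/5).
Updated z-row coefficients: a: 0, b: 0, c: -23/5, d: 11/5, s1: 2, s2: 4/5, s3: 0.
The most negative is -23/5 in column c, so c would enter next.

c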